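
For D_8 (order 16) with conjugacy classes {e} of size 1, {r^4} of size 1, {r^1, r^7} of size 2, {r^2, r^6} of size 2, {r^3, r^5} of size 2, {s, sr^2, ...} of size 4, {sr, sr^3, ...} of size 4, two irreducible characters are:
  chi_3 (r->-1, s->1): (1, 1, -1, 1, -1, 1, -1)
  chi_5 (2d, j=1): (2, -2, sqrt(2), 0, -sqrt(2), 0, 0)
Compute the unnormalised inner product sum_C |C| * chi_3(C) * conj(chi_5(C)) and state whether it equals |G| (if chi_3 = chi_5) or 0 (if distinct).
Sum = 0; so <chi_3, chi_5> = 0 (distinct irreducibles are orthogonal).

Reasoning: Compute term by term over conjugacy classes (|C| * chi_3(C) * conj(chi_5(C))):
  1*(1)*conj(2) + 1*(1)*conj(-2) + 2*(-1)*conj(sqrt(2)) + 2*(1)*conj(0) + 2*(-1)*conj(-sqrt(2)) + 4*(1)*conj(0) + 4*(-1)*conj(0)
  = (2) + (-2) + (-2*sqrt(2)) + (0) + (2*sqrt(2)) + (0) + (0)
  = 0.
Dividing by |G| = 16 gives 0/16 = 0, matching the row-orthogonality relation <chi_3, chi_5> = [chi_3 = chi_5].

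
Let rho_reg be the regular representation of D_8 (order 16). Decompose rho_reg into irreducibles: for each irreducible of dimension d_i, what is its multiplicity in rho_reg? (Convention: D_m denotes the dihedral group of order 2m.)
Each irreducible V_i of dimension d_i appears with multiplicity d_i, i.e. rho_reg = (direct sum over all irreducibles V_i) d_i V_i. The irreducible dimensions for D_8 are 1, 1, 1, 1, 2, 2, 2: 4 irreducibles of dimension 1, each with multiplicity 1; 3 irreducibles of dimension 2, each with multiplicity 2. Total dimension 4*1*1 + 3*2*2 = 16 = |G|.

Argument: General theorem: in the regular representation of a finite group G, each irreducible appears with multiplicity equal to its dimension. Check: dim(rho_reg) = sum d_i^2 = 1 + 1 + 1 + 1 + 4 + 4 + 4 = 16 = |G|.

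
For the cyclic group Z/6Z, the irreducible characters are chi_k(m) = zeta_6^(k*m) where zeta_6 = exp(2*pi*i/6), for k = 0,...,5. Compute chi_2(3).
chi_2(3) = zeta_6^6 = 1

Details: chi_2(3) = zeta_6^(2*3) = zeta_6^6. Since zeta_6^6 = 1, this equals zeta_6^0 = exp(2*pi*i*0/6) = 1.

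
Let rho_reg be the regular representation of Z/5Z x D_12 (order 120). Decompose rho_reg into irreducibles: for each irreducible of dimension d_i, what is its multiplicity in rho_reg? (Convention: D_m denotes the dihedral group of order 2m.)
Each irreducible V_i of dimension d_i appears with multiplicity d_i, i.e. rho_reg = (direct sum over all irreducibles V_i) d_i V_i. The irreducible dimensions for Z/5Z x D_12 are 1, 1, 1, 1, 1, 1, 1, 1, 1, 1, 1, 1, 1, 1, 1, 1, 1, 1, 1, 1, 2, 2, 2, 2, 2, 2, 2, 2, 2, 2, 2, 2, 2, 2, 2, 2, 2, 2, 2, 2, 2, 2, 2, 2, 2: 20 irreducibles of dimension 1, each with multiplicity 1; 25 irreducibles of dimension 2, each with multiplicity 2. Total dimension 20*1*1 + 25*2*2 = 120 = |G|.

General theorem: in the regular representation of a finite group G, each irreducible appears with multiplicity equal to its dimension. Check: dim(rho_reg) = sum d_i^2 = 1 + 1 + 1 + 1 + 1 + 1 + 1 + 1 + 1 + 1 + 1 + 1 + 1 + 1 + 1 + 1 + 1 + 1 + 1 + 1 + 4 + 4 + 4 + 4 + 4 + 4 + 4 + 4 + 4 + 4 + 4 + 4 + 4 + 4 + 4 + 4 + 4 + 4 + 4 + 4 + 4 + 4 + 4 + 4 + 4 = 120 = |G|.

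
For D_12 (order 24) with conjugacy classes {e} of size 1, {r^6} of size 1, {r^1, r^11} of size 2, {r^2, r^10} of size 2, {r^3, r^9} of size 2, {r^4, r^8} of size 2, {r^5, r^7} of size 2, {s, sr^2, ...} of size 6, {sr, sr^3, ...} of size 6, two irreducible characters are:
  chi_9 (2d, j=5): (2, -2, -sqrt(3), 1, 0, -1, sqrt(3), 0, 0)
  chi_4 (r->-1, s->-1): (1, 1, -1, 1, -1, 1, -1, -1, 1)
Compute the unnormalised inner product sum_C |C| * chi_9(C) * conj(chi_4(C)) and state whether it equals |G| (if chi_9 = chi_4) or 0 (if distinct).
Sum = 0; so <chi_9, chi_4> = 0 (distinct irreducibles are orthogonal).

Working: Compute term by term over conjugacy classes (|C| * chi_9(C) * conj(chi_4(C))):
  1*(2)*conj(1) + 1*(-2)*conj(1) + 2*(-sqrt(3))*conj(-1) + 2*(1)*conj(1) + 2*(0)*conj(-1) + 2*(-1)*conj(1) + 2*(sqrt(3))*conj(-1) + 6*(0)*conj(-1) + 6*(0)*conj(1)
  = (2) + (-2) + (2*sqrt(3)) + (2) + (0) + (-2) + (-2*sqrt(3)) + (0) + (0)
  = 0.
Dividing by |G| = 24 gives 0/24 = 0, matching the row-orthogonality relation <chi_9, chi_4> = [chi_9 = chi_4].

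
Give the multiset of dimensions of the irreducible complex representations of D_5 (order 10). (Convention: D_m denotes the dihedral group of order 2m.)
Dimensions: 1, 1, 2, 2

Proof sketch: There are 4 irreducibles (= number of conjugacy classes). Their dimensions d_i satisfy sum d_i^2 = |G| = 10: 1 + 1 + 4 + 4 = 10.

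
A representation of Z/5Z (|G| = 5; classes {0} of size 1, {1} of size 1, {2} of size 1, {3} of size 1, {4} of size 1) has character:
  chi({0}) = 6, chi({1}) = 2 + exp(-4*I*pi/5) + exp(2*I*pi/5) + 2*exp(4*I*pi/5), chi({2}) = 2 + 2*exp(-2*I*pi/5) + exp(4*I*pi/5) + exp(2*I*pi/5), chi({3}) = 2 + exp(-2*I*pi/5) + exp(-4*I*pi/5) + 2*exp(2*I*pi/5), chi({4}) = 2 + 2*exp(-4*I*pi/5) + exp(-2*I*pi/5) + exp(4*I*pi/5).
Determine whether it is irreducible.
Not irreducible (reducible): <chi, chi> = 10 > 1.

Justification: <chi, chi> = (1/|G|) sum_C |C| * |chi(C)|^2 = (1/5)[1*|6|^2 + 1*|2 + exp(-4*I*pi/5) + exp(2*I*pi/5) + 2*exp(4*I*pi/5)|^2 + 1*|2 + 2*exp(-2*I*pi/5) + exp(4*I*pi/5) + exp(2*I*pi/5)|^2 + 1*|2 + exp(-2*I*pi/5) + exp(-4*I*pi/5) + 2*exp(2*I*pi/5)|^2 + 1*|2 + 2*exp(-4*I*pi/5) + exp(-2*I*pi/5) + exp(4*I*pi/5)|^2]
  = (1/5)[(36) + (10 + 6*exp(-2*I*pi/5) + 7*exp(-4*I*pi/5) + 7*exp(4*I*pi/5) + 6*exp(2*I*pi/5)) + (10 + 7*exp(-2*I*pi/5) + 6*exp(-4*I*pi/5) + 6*exp(4*I*pi/5) + 7*exp(2*I*pi/5)) + (10 + 7*exp(-2*I*pi/5) + 6*exp(-4*I*pi/5) + 6*exp(4*I*pi/5) + 7*exp(2*I*pi/5)) + (10 + 6*exp(-2*I*pi/5) + 7*exp(-4*I*pi/5) + 7*exp(4*I*pi/5) + 6*exp(2*I*pi/5))] = 50/5 = 10.
(Exp terms are combined using exp(i*s)*conj(exp(i*t)) = exp(i*(s-t)), and sums of them are collapsed using the identity that for every m > 1 the m distinct m-th roots of unity sum to 0, e.g. 1 + exp(2*I*pi/3) + exp(-2*I*pi/3) = 0.)
A character is irreducible iff <chi, chi> = 1, so this representation is reducible.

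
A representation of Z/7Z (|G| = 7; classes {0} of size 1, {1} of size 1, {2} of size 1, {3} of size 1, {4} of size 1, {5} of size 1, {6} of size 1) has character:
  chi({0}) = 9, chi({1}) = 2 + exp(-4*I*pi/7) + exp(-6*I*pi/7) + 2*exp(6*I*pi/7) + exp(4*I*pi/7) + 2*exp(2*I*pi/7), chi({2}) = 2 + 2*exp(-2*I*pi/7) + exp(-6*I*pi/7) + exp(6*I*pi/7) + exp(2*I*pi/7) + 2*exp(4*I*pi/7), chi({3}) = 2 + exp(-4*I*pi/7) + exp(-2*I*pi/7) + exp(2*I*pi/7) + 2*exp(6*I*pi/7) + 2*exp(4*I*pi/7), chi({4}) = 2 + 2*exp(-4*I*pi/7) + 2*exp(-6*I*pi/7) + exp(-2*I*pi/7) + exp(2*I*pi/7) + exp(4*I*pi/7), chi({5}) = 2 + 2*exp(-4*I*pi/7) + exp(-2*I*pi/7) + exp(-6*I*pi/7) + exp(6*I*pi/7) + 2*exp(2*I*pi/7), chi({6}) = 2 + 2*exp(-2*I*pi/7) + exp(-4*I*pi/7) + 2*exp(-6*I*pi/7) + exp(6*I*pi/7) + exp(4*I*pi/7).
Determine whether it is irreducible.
Not irreducible (reducible): <chi, chi> = 15 > 1.

Justification: <chi, chi> = (1/|G|) sum_C |C| * |chi(C)|^2 = (1/7)[1*|9|^2 + 1*|2 + exp(-4*I*pi/7) + exp(-6*I*pi/7) + 2*exp(6*I*pi/7) + exp(4*I*pi/7) + 2*exp(2*I*pi/7)|^2 + 1*|2 + 2*exp(-2*I*pi/7) + exp(-6*I*pi/7) + exp(6*I*pi/7) + exp(2*I*pi/7) + 2*exp(4*I*pi/7)|^2 + 1*|2 + exp(-4*I*pi/7) + exp(-2*I*pi/7) + exp(2*I*pi/7) + 2*exp(6*I*pi/7) + 2*exp(4*I*pi/7)|^2 + 1*|2 + 2*exp(-4*I*pi/7) + 2*exp(-6*I*pi/7) + exp(-2*I*pi/7) + exp(2*I*pi/7) + exp(4*I*pi/7)|^2 + 1*|2 + 2*exp(-4*I*pi/7) + exp(-2*I*pi/7) + exp(-6*I*pi/7) + exp(6*I*pi/7) + 2*exp(2*I*pi/7)|^2 + 1*|2 + 2*exp(-2*I*pi/7) + exp(-4*I*pi/7) + 2*exp(-6*I*pi/7) + exp(6*I*pi/7) + exp(4*I*pi/7)|^2]
  = (1/7)[(81) + (4) + (4) + (4) + (4) + (4) + (4)] = 105/7 = 15.
(Exp terms are combined using exp(i*s)*conj(exp(i*t)) = exp(i*(s-t)), and sums of them are collapsed using the identity that for every m > 1 the m distinct m-th roots of unity sum to 0, e.g. 1 + exp(2*I*pi/3) + exp(-2*I*pi/3) = 0.)
A character is irreducible iff <chi, chi> = 1, so this representation is reducible.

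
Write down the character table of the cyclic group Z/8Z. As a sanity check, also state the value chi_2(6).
Character table of Z/8Z (irreps indexed chi_0,...,chi_7 with chi_k(m) = zeta_8^(k*m), zeta_8 = exp(2*pi*i/8)):
  irrep \ class  {0} (size 1)  {1} (size 1)    {2} (size 1)  {3} (size 1)    {4} (size 1)  {5} (size 1)    {6} (size 1)  {7} (size 1)  
  chi_0          1             1               1             1               1             1               1             1             
  chi_1          1             exp(I*pi/4)     I             exp(3*I*pi/4)   -1            exp(-3*I*pi/4)  -I            exp(-I*pi/4)  
  chi_2          1             I               -1            -I              1             I               -1            -I            
  chi_3          1             exp(3*I*pi/4)   -I            exp(I*pi/4)     -1            exp(-I*pi/4)    I             exp(-3*I*pi/4)
  chi_4          1             -1              1             -1              1             -1              1             -1            
  chi_5          1             exp(-3*I*pi/4)  I             exp(-I*pi/4)    -1            exp(I*pi/4)     -I            exp(3*I*pi/4) 
  chi_6          1             -I              -1            I               1             -I              -1            I             
  chi_7          1             exp(-I*pi/4)    -I            exp(-3*I*pi/4)  -1            exp(3*I*pi/4)   I             exp(I*pi/4)   

Spot check: chi_2(6) = zeta_8^(2*6) = zeta_8^12 = -1.

Why: Z/8Z is abelian, so all 8 irreducible complex representations are 1-dimensional. They are given by chi_k(m) = zeta_8^(k*m) for k = 0,...,7. Row orthogonality: sum_m chi_k(m) conj(chi_l(m)) = 8 * [k = l].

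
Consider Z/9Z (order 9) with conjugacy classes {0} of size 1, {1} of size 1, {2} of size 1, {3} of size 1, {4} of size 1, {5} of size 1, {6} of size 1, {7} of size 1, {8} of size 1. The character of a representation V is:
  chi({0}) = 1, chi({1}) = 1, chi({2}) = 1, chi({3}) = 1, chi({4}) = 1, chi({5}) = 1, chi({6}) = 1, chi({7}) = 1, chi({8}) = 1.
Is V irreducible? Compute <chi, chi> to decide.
Irreducible: <chi, chi> = 1.

Details: <chi, chi> = (1/|G|) sum_C |C| * |chi(C)|^2 = (1/9)[1*|1|^2 + 1*|1|^2 + 1*|1|^2 + 1*|1|^2 + 1*|1|^2 + 1*|1|^2 + 1*|1|^2 + 1*|1|^2 + 1*|1|^2]
  = (1/9)[(1) + (1) + (1) + (1) + (1) + (1) + (1) + (1) + (1)] = 9/9 = 1.
(Exp terms are combined using exp(i*s)*conj(exp(i*t)) = exp(i*(s-t)), and sums of them are collapsed using the identity that for every m > 1 the m distinct m-th roots of unity sum to 0, e.g. 1 + exp(2*I*pi/3) + exp(-2*I*pi/3) = 0.)
A character is irreducible iff <chi, chi> = 1, so this representation is irreducible.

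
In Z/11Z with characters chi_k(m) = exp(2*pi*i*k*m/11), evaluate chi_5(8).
chi_5(8) = zeta_11^40 = exp(-8*I*pi/11)

Proof sketch: chi_5(8) = zeta_11^(5*8) = zeta_11^40. Since zeta_11^11 = 1, this equals zeta_11^7 = exp(2*pi*i*7/11) = exp(-8*I*pi/11).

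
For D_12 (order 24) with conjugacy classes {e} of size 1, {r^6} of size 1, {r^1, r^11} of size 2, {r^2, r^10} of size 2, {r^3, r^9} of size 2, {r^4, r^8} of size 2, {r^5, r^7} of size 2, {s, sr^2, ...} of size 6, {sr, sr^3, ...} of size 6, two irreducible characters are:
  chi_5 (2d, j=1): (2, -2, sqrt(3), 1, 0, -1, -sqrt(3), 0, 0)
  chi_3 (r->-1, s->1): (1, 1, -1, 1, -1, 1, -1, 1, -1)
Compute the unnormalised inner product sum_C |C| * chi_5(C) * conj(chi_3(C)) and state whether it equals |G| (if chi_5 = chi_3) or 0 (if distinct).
Sum = 0; so <chi_5, chi_3> = 0 (distinct irreducibles are orthogonal).

Reasoning: Compute term by term over conjugacy classes (|C| * chi_5(C) * conj(chi_3(C))):
  1*(2)*conj(1) + 1*(-2)*conj(1) + 2*(sqrt(3))*conj(-1) + 2*(1)*conj(1) + 2*(0)*conj(-1) + 2*(-1)*conj(1) + 2*(-sqrt(3))*conj(-1) + 6*(0)*conj(1) + 6*(0)*conj(-1)
  = (2) + (-2) + (-2*sqrt(3)) + (2) + (0) + (-2) + (2*sqrt(3)) + (0) + (0)
  = 0.
Dividing by |G| = 24 gives 0/24 = 0, matching the row-orthogonality relation <chi_5, chi_3> = [chi_5 = chi_3].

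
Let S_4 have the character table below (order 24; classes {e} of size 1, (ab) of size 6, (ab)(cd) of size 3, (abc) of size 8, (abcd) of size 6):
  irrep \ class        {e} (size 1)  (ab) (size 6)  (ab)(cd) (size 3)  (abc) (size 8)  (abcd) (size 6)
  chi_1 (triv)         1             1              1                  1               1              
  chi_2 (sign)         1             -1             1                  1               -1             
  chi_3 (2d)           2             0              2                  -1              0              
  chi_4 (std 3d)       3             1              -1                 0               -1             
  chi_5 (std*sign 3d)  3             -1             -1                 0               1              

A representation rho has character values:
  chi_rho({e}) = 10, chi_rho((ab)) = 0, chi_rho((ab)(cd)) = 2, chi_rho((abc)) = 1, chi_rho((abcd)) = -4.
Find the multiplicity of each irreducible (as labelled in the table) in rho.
Multiplicities: chi_1: 0, chi_2: 2, chi_3: 1, chi_4: 2, chi_5: 0.

Justification: Use <chi_rho, chi> = (1/|G|) sum_C |C| * chi_rho(C) * conj(chi(C)) with |G| = 24 for each irreducible chi in the table:
  <chi_rho, chi_1> = (1/24)[1*(10)*conj(1) + 6*(0)*conj(1) + 3*(2)*conj(1) + 8*(1)*conj(1) + 6*(-4)*conj(1)]
      = (1/24)[(10) + (0) + (6) + (8) + (-24)] = 0/24 = 0
  <chi_rho, chi_2> = (1/24)[1*(10)*conj(1) + 6*(0)*conj(-1) + 3*(2)*conj(1) + 8*(1)*conj(1) + 6*(-4)*conj(-1)]
      = (1/24)[(10) + (0) + (6) + (8) + (24)] = 48/24 = 2
  <chi_rho, chi_3> = (1/24)[1*(10)*conj(2) + 6*(0)*conj(0) + 3*(2)*conj(2) + 8*(1)*conj(-1) + 6*(-4)*conj(0)]
      = (1/24)[(20) + (0) + (12) + (-8) + (0)] = 24/24 = 1
  <chi_rho, chi_4> = (1/24)[1*(10)*conj(3) + 6*(0)*conj(1) + 3*(2)*conj(-1) + 8*(1)*conj(0) + 6*(-4)*conj(-1)]
      = (1/24)[(30) + (0) + (-6) + (0) + (24)] = 48/24 = 2
  <chi_rho, chi_5> = (1/24)[1*(10)*conj(3) + 6*(0)*conj(-1) + 3*(2)*conj(-1) + 8*(1)*conj(0) + 6*(-4)*conj(1)]
      = (1/24)[(30) + (0) + (-6) + (0) + (-24)] = 0/24 = 0
Dimension check: dim(rho) = sum (mult * dim) = 0*1 + 2*1 + 1*2 + 2*3 + 0*3 = 10 = chi_rho(e) = 10.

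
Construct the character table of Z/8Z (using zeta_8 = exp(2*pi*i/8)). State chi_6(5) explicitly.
Character table of Z/8Z (irreps indexed chi_0,...,chi_7 with chi_k(m) = zeta_8^(k*m), zeta_8 = exp(2*pi*i/8)):
  irrep \ class  {0} (size 1)  {1} (size 1)    {2} (size 1)  {3} (size 1)    {4} (size 1)  {5} (size 1)    {6} (size 1)  {7} (size 1)  
  chi_0          1             1               1             1               1             1               1             1             
  chi_1          1             exp(I*pi/4)     I             exp(3*I*pi/4)   -1            exp(-3*I*pi/4)  -I            exp(-I*pi/4)  
  chi_2          1             I               -1            -I              1             I               -1            -I            
  chi_3          1             exp(3*I*pi/4)   -I            exp(I*pi/4)     -1            exp(-I*pi/4)    I             exp(-3*I*pi/4)
  chi_4          1             -1              1             -1              1             -1              1             -1            
  chi_5          1             exp(-3*I*pi/4)  I             exp(-I*pi/4)    -1            exp(I*pi/4)     -I            exp(3*I*pi/4) 
  chi_6          1             -I              -1            I               1             -I              -1            I             
  chi_7          1             exp(-I*pi/4)    -I            exp(-3*I*pi/4)  -1            exp(3*I*pi/4)   I             exp(I*pi/4)   

Spot check: chi_6(5) = zeta_8^(6*5) = zeta_8^30 = -I.

Explanation: Z/8Z is abelian, so all 8 irreducible complex representations are 1-dimensional. They are given by chi_k(m) = zeta_8^(k*m) for k = 0,...,7. Row orthogonality: sum_m chi_k(m) conj(chi_l(m)) = 8 * [k = l].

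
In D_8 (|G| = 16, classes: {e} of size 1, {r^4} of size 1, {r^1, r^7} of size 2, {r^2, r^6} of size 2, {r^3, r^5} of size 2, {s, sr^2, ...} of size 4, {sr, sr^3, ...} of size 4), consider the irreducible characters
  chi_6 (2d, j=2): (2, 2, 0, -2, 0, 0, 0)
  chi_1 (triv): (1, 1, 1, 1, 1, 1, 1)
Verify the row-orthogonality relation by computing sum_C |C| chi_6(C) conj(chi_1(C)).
Sum = 0; so <chi_6, chi_1> = 0 (distinct irreducibles are orthogonal).

Argument: Compute term by term over conjugacy classes (|C| * chi_6(C) * conj(chi_1(C))):
  1*(2)*conj(1) + 1*(2)*conj(1) + 2*(0)*conj(1) + 2*(-2)*conj(1) + 2*(0)*conj(1) + 4*(0)*conj(1) + 4*(0)*conj(1)
  = (2) + (2) + (0) + (-4) + (0) + (0) + (0)
  = 0.
Dividing by |G| = 16 gives 0/16 = 0, matching the row-orthogonality relation <chi_6, chi_1> = [chi_6 = chi_1].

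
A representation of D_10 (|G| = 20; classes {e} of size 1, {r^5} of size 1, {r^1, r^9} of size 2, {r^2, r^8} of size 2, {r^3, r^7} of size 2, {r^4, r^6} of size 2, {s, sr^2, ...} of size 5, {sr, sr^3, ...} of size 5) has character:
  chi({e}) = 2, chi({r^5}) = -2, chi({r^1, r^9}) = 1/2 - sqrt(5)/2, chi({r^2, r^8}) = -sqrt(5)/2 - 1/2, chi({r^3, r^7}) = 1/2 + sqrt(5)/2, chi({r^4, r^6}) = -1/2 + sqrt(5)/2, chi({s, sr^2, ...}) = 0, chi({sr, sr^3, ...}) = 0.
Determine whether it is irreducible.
Irreducible: <chi, chi> = 1.

Working: <chi, chi> = (1/|G|) sum_C |C| * |chi(C)|^2 = (1/20)[1*|2|^2 + 1*|-2|^2 + 2*|1/2 - sqrt(5)/2|^2 + 2*|-sqrt(5)/2 - 1/2|^2 + 2*|1/2 + sqrt(5)/2|^2 + 2*|-1/2 + sqrt(5)/2|^2 + 5*|0|^2 + 5*|0|^2]
  = (1/20)[(4) + (4) + (3 - sqrt(5)) + (sqrt(5) + 3) + (sqrt(5) + 3) + (3 - sqrt(5)) + (0) + (0)] = 20/20 = 1.
A character is irreducible iff <chi, chi> = 1, so this representation is irreducible.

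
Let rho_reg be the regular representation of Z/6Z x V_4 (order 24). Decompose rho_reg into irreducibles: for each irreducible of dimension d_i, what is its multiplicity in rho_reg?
Each irreducible V_i of dimension d_i appears with multiplicity d_i, i.e. rho_reg = (direct sum over all irreducibles V_i) d_i V_i. The irreducible dimensions for Z/6Z x V_4 are 1, 1, 1, 1, 1, 1, 1, 1, 1, 1, 1, 1, 1, 1, 1, 1, 1, 1, 1, 1, 1, 1, 1, 1: 24 irreducibles of dimension 1, each with multiplicity 1. Total dimension 24*1*1 = 24 = |G|.

Reasoning: General theorem: in the regular representation of a finite group G, each irreducible appears with multiplicity equal to its dimension. Check: dim(rho_reg) = sum d_i^2 = 1 + 1 + 1 + 1 + 1 + 1 + 1 + 1 + 1 + 1 + 1 + 1 + 1 + 1 + 1 + 1 + 1 + 1 + 1 + 1 + 1 + 1 + 1 + 1 = 24 = |G|.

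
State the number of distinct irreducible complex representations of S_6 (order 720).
11

Solution. The number of irreducible complex representations of a finite group equals its number of conjugacy classes. Conjugacy classes in S_6 correspond to cycle types, i.e. partitions of 6; there are p(6) = 11 of them, so S_6 (order 720) has exactly 11 irreducible complex representations.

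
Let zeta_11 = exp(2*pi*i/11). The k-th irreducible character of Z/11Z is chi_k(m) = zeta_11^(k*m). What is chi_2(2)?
chi_2(2) = zeta_11^4 = exp(8*I*pi/11)

Argument: chi_2(2) = zeta_11^(2*2) = zeta_11^4. Since zeta_11^11 = 1, this equals zeta_11^4 = exp(2*pi*i*4/11) = exp(8*I*pi/11).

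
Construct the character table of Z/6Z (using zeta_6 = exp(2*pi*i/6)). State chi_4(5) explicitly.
Character table of Z/6Z (irreps indexed chi_0,...,chi_5 with chi_k(m) = zeta_6^(k*m), zeta_6 = exp(2*pi*i/6)):
  irrep \ class  {0} (size 1)  {1} (size 1)    {2} (size 1)    {3} (size 1)  {4} (size 1)    {5} (size 1)  
  chi_0          1             1               1               1             1               1             
  chi_1          1             exp(I*pi/3)     exp(2*I*pi/3)   -1            exp(-2*I*pi/3)  exp(-I*pi/3)  
  chi_2          1             exp(2*I*pi/3)   exp(-2*I*pi/3)  1             exp(2*I*pi/3)   exp(-2*I*pi/3)
  chi_3          1             -1              1               -1            1               -1            
  chi_4          1             exp(-2*I*pi/3)  exp(2*I*pi/3)   1             exp(-2*I*pi/3)  exp(2*I*pi/3) 
  chi_5          1             exp(-I*pi/3)    exp(-2*I*pi/3)  -1            exp(2*I*pi/3)   exp(I*pi/3)   

Spot check: chi_4(5) = zeta_6^(4*5) = zeta_6^20 = exp(2*I*pi/3).

Solution. Z/6Z is abelian, so all 6 irreducible complex representations are 1-dimensional. They are given by chi_k(m) = zeta_6^(k*m) for k = 0,...,5. Row orthogonality: sum_m chi_k(m) conj(chi_l(m)) = 6 * [k = l].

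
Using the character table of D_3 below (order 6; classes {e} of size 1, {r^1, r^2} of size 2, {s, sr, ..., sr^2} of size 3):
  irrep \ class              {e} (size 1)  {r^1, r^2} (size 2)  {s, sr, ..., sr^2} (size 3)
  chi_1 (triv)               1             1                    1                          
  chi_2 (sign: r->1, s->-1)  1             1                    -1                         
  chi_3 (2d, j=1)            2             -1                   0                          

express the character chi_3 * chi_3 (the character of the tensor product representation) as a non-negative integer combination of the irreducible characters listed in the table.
chi_3 tensor chi_3 = chi_1 + chi_2 + chi_3 (all other irreducibles have multiplicity 0).

Solution. The character of a tensor product is the pointwise product (chi_3 * chi_3)(C) = chi_3(C) * chi_3(C):
  {e}: (2)*(2), {r^1, r^2}: (-1)*(-1), {s, sr, ..., sr^2}: (0)*(0)
so (chi_3 * chi_3) takes values
  {e} -> 4, {r^1, r^2} -> 1, {s, sr, ..., sr^2} -> 0.
Now take the inner product of this character with each irreducible chi from the table, <chi_3*chi_3, chi> = (1/6) sum_C |C| (chi_3*chi_3)(C) conj(chi(C)):
  <chi_3*chi_3, chi_1> = (1/6)[1*(4)*conj(1) + 2*(1)*conj(1) + 3*(0)*conj(1)]
      = (1/6)[(4) + (2) + (0)] = 6/6 = 1
  <chi_3*chi_3, chi_2> = (1/6)[1*(4)*conj(1) + 2*(1)*conj(1) + 3*(0)*conj(-1)]
      = (1/6)[(4) + (2) + (0)] = 6/6 = 1
  <chi_3*chi_3, chi_3> = (1/6)[1*(4)*conj(2) + 2*(1)*conj(-1) + 3*(0)*conj(0)]
      = (1/6)[(8) + (-2) + (0)] = 6/6 = 1
Hence the multiplicities are chi_1: 1, chi_2: 1, chi_3: 1. Dimension check: dim(chi_3)*dim(chi_3) = 2*2 = 4 and sum (mult * dim) = 1*1 + 1*1 + 1*2 = 4.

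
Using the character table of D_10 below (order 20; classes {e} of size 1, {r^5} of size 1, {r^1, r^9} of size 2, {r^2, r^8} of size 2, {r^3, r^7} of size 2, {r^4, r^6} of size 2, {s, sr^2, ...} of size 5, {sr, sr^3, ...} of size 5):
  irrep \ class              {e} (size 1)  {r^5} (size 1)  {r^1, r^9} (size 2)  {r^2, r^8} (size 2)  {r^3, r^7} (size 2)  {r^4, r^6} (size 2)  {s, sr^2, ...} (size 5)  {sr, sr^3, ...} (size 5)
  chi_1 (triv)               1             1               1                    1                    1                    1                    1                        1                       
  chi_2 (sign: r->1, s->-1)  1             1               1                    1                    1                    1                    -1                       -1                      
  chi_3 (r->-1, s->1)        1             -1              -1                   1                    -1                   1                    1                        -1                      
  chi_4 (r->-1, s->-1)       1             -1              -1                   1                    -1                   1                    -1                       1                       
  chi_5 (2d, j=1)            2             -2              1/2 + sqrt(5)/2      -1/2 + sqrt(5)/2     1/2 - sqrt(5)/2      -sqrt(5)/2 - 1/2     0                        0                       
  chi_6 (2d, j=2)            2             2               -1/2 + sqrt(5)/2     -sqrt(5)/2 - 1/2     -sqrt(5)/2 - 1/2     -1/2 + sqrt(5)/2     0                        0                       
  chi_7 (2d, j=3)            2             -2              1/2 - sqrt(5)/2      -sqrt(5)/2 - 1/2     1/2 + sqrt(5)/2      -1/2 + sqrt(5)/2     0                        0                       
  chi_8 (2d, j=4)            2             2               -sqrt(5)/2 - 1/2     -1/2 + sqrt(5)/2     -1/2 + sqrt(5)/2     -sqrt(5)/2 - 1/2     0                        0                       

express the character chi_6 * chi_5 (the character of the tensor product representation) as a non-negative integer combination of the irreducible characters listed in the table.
chi_6 tensor chi_5 = chi_5 + chi_7 (all other irreducibles have multiplicity 0).

Derivation: The character of a tensor product is the pointwise product (chi_6 * chi_5)(C) = chi_6(C) * chi_5(C):
  {e}: (2)*(2), {r^5}: (2)*(-2), {r^1, r^9}: (-1/2 + sqrt(5)/2)*(1/2 + sqrt(5)/2), {r^2, r^8}: (-sqrt(5)/2 - 1/2)*(-1/2 + sqrt(5)/2), {r^3, r^7}: (-sqrt(5)/2 - 1/2)*(1/2 - sqrt(5)/2), {r^4, r^6}: (-1/2 + sqrt(5)/2)*(-sqrt(5)/2 - 1/2), {s, sr^2, ...}: (0)*(0), {sr, sr^3, ...}: (0)*(0)
so (chi_6 * chi_5) takes values
  {e} -> 4, {r^5} -> -4, {r^1, r^9} -> 1, {r^2, r^8} -> -1, {r^3, r^7} -> 1, {r^4, r^6} -> -1, {s, sr^2, ...} -> 0, {sr, sr^3, ...} -> 0.
Now take the inner product of this character with each irreducible chi from the table, <chi_6*chi_5, chi> = (1/20) sum_C |C| (chi_6*chi_5)(C) conj(chi(C)):
  <chi_6*chi_5, chi_1> = (1/20)[1*(4)*conj(1) + 1*(-4)*conj(1) + 2*(1)*conj(1) + 2*(-1)*conj(1) + 2*(1)*conj(1) + 2*(-1)*conj(1) + 5*(0)*conj(1) + 5*(0)*conj(1)]
      = (1/20)[(4) + (-4) + (2) + (-2) + (2) + (-2) + (0) + (0)] = 0/20 = 0
  <chi_6*chi_5, chi_2> = (1/20)[1*(4)*conj(1) + 1*(-4)*conj(1) + 2*(1)*conj(1) + 2*(-1)*conj(1) + 2*(1)*conj(1) + 2*(-1)*conj(1) + 5*(0)*conj(-1) + 5*(0)*conj(-1)]
      = (1/20)[(4) + (-4) + (2) + (-2) + (2) + (-2) + (0) + (0)] = 0/20 = 0
  <chi_6*chi_5, chi_3> = (1/20)[1*(4)*conj(1) + 1*(-4)*conj(-1) + 2*(1)*conj(-1) + 2*(-1)*conj(1) + 2*(1)*conj(-1) + 2*(-1)*conj(1) + 5*(0)*conj(1) + 5*(0)*conj(-1)]
      = (1/20)[(4) + (4) + (-2) + (-2) + (-2) + (-2) + (0) + (0)] = 0/20 = 0
  <chi_6*chi_5, chi_4> = (1/20)[1*(4)*conj(1) + 1*(-4)*conj(-1) + 2*(1)*conj(-1) + 2*(-1)*conj(1) + 2*(1)*conj(-1) + 2*(-1)*conj(1) + 5*(0)*conj(-1) + 5*(0)*conj(1)]
      = (1/20)[(4) + (4) + (-2) + (-2) + (-2) + (-2) + (0) + (0)] = 0/20 = 0
  <chi_6*chi_5, chi_5> = (1/20)[1*(4)*conj(2) + 1*(-4)*conj(-2) + 2*(1)*conj(1/2 + sqrt(5)/2) + 2*(-1)*conj(-1/2 + sqrt(5)/2) + 2*(1)*conj(1/2 - sqrt(5)/2) + 2*(-1)*conj(-sqrt(5)/2 - 1/2) + 5*(0)*conj(0) + 5*(0)*conj(0)]
      = (1/20)[(8) + (8) + (1 + sqrt(5)) + (1 - sqrt(5)) + (1 - sqrt(5)) + (1 + sqrt(5)) + (0) + (0)] = 20/20 = 1
  <chi_6*chi_5, chi_6> = (1/20)[1*(4)*conj(2) + 1*(-4)*conj(2) + 2*(1)*conj(-1/2 + sqrt(5)/2) + 2*(-1)*conj(-sqrt(5)/2 - 1/2) + 2*(1)*conj(-sqrt(5)/2 - 1/2) + 2*(-1)*conj(-1/2 + sqrt(5)/2) + 5*(0)*conj(0) + 5*(0)*conj(0)]
      = (1/20)[(8) + (-8) + (-1 + sqrt(5)) + (1 + sqrt(5)) + (-sqrt(5) - 1) + (1 - sqrt(5)) + (0) + (0)] = 0/20 = 0
  <chi_6*chi_5, chi_7> = (1/20)[1*(4)*conj(2) + 1*(-4)*conj(-2) + 2*(1)*conj(1/2 - sqrt(5)/2) + 2*(-1)*conj(-sqrt(5)/2 - 1/2) + 2*(1)*conj(1/2 + sqrt(5)/2) + 2*(-1)*conj(-1/2 + sqrt(5)/2) + 5*(0)*conj(0) + 5*(0)*conj(0)]
      = (1/20)[(8) + (8) + (1 - sqrt(5)) + (1 + sqrt(5)) + (1 + sqrt(5)) + (1 - sqrt(5)) + (0) + (0)] = 20/20 = 1
  <chi_6*chi_5, chi_8> = (1/20)[1*(4)*conj(2) + 1*(-4)*conj(2) + 2*(1)*conj(-sqrt(5)/2 - 1/2) + 2*(-1)*conj(-1/2 + sqrt(5)/2) + 2*(1)*conj(-1/2 + sqrt(5)/2) + 2*(-1)*conj(-sqrt(5)/2 - 1/2) + 5*(0)*conj(0) + 5*(0)*conj(0)]
      = (1/20)[(8) + (-8) + (-sqrt(5) - 1) + (1 - sqrt(5)) + (-1 + sqrt(5)) + (1 + sqrt(5)) + (0) + (0)] = 0/20 = 0
Hence the multiplicities are chi_5: 1, chi_7: 1. Dimension check: dim(chi_6)*dim(chi_5) = 2*2 = 4 and sum (mult * dim) = 1*2 + 1*2 = 4.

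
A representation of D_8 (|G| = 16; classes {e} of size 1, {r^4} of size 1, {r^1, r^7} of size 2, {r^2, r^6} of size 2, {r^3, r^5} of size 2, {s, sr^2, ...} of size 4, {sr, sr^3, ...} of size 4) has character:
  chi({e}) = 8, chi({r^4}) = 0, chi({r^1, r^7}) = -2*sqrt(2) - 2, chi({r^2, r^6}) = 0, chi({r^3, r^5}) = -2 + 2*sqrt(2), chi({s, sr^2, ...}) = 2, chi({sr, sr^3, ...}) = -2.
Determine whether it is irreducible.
Not irreducible (reducible): <chi, chi> = 9 > 1.

Details: <chi, chi> = (1/|G|) sum_C |C| * |chi(C)|^2 = (1/16)[1*|8|^2 + 1*|0|^2 + 2*|-2*sqrt(2) - 2|^2 + 2*|0|^2 + 2*|-2 + 2*sqrt(2)|^2 + 4*|2|^2 + 4*|-2|^2]
  = (1/16)[(64) + (0) + (16*sqrt(2) + 24) + (0) + (24 - 16*sqrt(2)) + (16) + (16)] = 144/16 = 9.
A character is irreducible iff <chi, chi> = 1, so this representation is reducible.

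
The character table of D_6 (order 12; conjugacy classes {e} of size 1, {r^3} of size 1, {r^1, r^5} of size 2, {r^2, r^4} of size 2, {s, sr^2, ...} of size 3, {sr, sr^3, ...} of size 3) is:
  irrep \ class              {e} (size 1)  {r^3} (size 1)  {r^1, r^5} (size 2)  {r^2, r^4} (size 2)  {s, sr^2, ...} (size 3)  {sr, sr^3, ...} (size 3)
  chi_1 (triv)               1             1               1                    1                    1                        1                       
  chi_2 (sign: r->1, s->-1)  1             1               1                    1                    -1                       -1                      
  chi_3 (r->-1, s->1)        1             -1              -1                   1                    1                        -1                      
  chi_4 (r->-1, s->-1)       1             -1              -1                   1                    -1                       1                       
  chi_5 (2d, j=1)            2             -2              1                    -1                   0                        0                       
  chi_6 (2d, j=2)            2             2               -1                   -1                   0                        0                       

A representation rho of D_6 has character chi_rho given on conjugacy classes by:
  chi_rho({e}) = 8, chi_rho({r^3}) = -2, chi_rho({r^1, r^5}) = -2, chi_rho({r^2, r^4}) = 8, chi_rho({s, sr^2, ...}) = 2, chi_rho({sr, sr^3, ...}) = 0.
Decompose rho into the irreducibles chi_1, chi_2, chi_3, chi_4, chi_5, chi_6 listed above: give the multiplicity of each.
Multiplicities: chi_1: 2, chi_2: 1, chi_3: 3, chi_4: 2, chi_5: 0, chi_6: 0.

Argument: Use <chi_rho, chi> = (1/|G|) sum_C |C| * chi_rho(C) * conj(chi(C)) with |G| = 12 for each irreducible chi in the table:
  <chi_rho, chi_1> = (1/12)[1*(8)*conj(1) + 1*(-2)*conj(1) + 2*(-2)*conj(1) + 2*(8)*conj(1) + 3*(2)*conj(1) + 3*(0)*conj(1)]
      = (1/12)[(8) + (-2) + (-4) + (16) + (6) + (0)] = 24/12 = 2
  <chi_rho, chi_2> = (1/12)[1*(8)*conj(1) + 1*(-2)*conj(1) + 2*(-2)*conj(1) + 2*(8)*conj(1) + 3*(2)*conj(-1) + 3*(0)*conj(-1)]
      = (1/12)[(8) + (-2) + (-4) + (16) + (-6) + (0)] = 12/12 = 1
  <chi_rho, chi_3> = (1/12)[1*(8)*conj(1) + 1*(-2)*conj(-1) + 2*(-2)*conj(-1) + 2*(8)*conj(1) + 3*(2)*conj(1) + 3*(0)*conj(-1)]
      = (1/12)[(8) + (2) + (4) + (16) + (6) + (0)] = 36/12 = 3
  <chi_rho, chi_4> = (1/12)[1*(8)*conj(1) + 1*(-2)*conj(-1) + 2*(-2)*conj(-1) + 2*(8)*conj(1) + 3*(2)*conj(-1) + 3*(0)*conj(1)]
      = (1/12)[(8) + (2) + (4) + (16) + (-6) + (0)] = 24/12 = 2
  <chi_rho, chi_5> = (1/12)[1*(8)*conj(2) + 1*(-2)*conj(-2) + 2*(-2)*conj(1) + 2*(8)*conj(-1) + 3*(2)*conj(0) + 3*(0)*conj(0)]
      = (1/12)[(16) + (4) + (-4) + (-16) + (0) + (0)] = 0/12 = 0
  <chi_rho, chi_6> = (1/12)[1*(8)*conj(2) + 1*(-2)*conj(2) + 2*(-2)*conj(-1) + 2*(8)*conj(-1) + 3*(2)*conj(0) + 3*(0)*conj(0)]
      = (1/12)[(16) + (-4) + (4) + (-16) + (0) + (0)] = 0/12 = 0
Dimension check: dim(rho) = sum (mult * dim) = 2*1 + 1*1 + 3*1 + 2*1 + 0*2 + 0*2 = 8 = chi_rho(e) = 8.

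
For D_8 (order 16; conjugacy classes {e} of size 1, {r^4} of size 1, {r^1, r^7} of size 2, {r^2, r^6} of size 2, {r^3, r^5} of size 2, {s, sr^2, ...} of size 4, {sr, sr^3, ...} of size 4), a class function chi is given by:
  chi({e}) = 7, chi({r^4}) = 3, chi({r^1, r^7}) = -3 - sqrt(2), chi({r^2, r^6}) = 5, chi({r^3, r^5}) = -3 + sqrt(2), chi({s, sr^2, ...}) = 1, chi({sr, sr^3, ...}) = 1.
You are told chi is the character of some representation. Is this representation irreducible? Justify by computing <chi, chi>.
Not irreducible (reducible): <chi, chi> = 10 > 1.

Justification: <chi, chi> = (1/|G|) sum_C |C| * |chi(C)|^2 = (1/16)[1*|7|^2 + 1*|3|^2 + 2*|-3 - sqrt(2)|^2 + 2*|5|^2 + 2*|-3 + sqrt(2)|^2 + 4*|1|^2 + 4*|1|^2]
  = (1/16)[(49) + (9) + (12*sqrt(2) + 22) + (50) + (22 - 12*sqrt(2)) + (4) + (4)] = 160/16 = 10.
A character is irreducible iff <chi, chi> = 1, so this representation is reducible.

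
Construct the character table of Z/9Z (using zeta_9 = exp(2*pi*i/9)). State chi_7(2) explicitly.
Character table of Z/9Z (irreps indexed chi_0,...,chi_8 with chi_k(m) = zeta_9^(k*m), zeta_9 = exp(2*pi*i/9)):
  irrep \ class  {0} (size 1)  {1} (size 1)    {2} (size 1)    {3} (size 1)    {4} (size 1)    {5} (size 1)    {6} (size 1)    {7} (size 1)    {8} (size 1)  
  chi_0          1             1               1               1               1               1               1               1               1             
  chi_1          1             exp(2*I*pi/9)   exp(4*I*pi/9)   exp(2*I*pi/3)   exp(8*I*pi/9)   exp(-8*I*pi/9)  exp(-2*I*pi/3)  exp(-4*I*pi/9)  exp(-2*I*pi/9)
  chi_2          1             exp(4*I*pi/9)   exp(8*I*pi/9)   exp(-2*I*pi/3)  exp(-2*I*pi/9)  exp(2*I*pi/9)   exp(2*I*pi/3)   exp(-8*I*pi/9)  exp(-4*I*pi/9)
  chi_3          1             exp(2*I*pi/3)   exp(-2*I*pi/3)  1               exp(2*I*pi/3)   exp(-2*I*pi/3)  1               exp(2*I*pi/3)   exp(-2*I*pi/3)
  chi_4          1             exp(8*I*pi/9)   exp(-2*I*pi/9)  exp(2*I*pi/3)   exp(-4*I*pi/9)  exp(4*I*pi/9)   exp(-2*I*pi/3)  exp(2*I*pi/9)   exp(-8*I*pi/9)
  chi_5          1             exp(-8*I*pi/9)  exp(2*I*pi/9)   exp(-2*I*pi/3)  exp(4*I*pi/9)   exp(-4*I*pi/9)  exp(2*I*pi/3)   exp(-2*I*pi/9)  exp(8*I*pi/9) 
  chi_6          1             exp(-2*I*pi/3)  exp(2*I*pi/3)   1               exp(-2*I*pi/3)  exp(2*I*pi/3)   1               exp(-2*I*pi/3)  exp(2*I*pi/3) 
  chi_7          1             exp(-4*I*pi/9)  exp(-8*I*pi/9)  exp(2*I*pi/3)   exp(2*I*pi/9)   exp(-2*I*pi/9)  exp(-2*I*pi/3)  exp(8*I*pi/9)   exp(4*I*pi/9) 
  chi_8          1             exp(-2*I*pi/9)  exp(-4*I*pi/9)  exp(-2*I*pi/3)  exp(-8*I*pi/9)  exp(8*I*pi/9)   exp(2*I*pi/3)   exp(4*I*pi/9)   exp(2*I*pi/9) 

Spot check: chi_7(2) = zeta_9^(7*2) = zeta_9^14 = exp(-8*I*pi/9).

Why: Z/9Z is abelian, so all 9 irreducible complex representations are 1-dimensional. They are given by chi_k(m) = zeta_9^(k*m) for k = 0,...,8. Row orthogonality: sum_m chi_k(m) conj(chi_l(m)) = 9 * [k = l].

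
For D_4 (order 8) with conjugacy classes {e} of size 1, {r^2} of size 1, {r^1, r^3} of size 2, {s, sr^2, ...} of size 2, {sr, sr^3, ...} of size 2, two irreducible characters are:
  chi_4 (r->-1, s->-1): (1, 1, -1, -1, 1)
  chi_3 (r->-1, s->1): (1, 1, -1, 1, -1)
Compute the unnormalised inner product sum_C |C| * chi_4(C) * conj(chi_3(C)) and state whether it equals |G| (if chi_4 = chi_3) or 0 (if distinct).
Sum = 0; so <chi_4, chi_3> = 0 (distinct irreducibles are orthogonal).

Details: Compute term by term over conjugacy classes (|C| * chi_4(C) * conj(chi_3(C))):
  1*(1)*conj(1) + 1*(1)*conj(1) + 2*(-1)*conj(-1) + 2*(-1)*conj(1) + 2*(1)*conj(-1)
  = (1) + (1) + (2) + (-2) + (-2)
  = 0.
Dividing by |G| = 8 gives 0/8 = 0, matching the row-orthogonality relation <chi_4, chi_3> = [chi_4 = chi_3].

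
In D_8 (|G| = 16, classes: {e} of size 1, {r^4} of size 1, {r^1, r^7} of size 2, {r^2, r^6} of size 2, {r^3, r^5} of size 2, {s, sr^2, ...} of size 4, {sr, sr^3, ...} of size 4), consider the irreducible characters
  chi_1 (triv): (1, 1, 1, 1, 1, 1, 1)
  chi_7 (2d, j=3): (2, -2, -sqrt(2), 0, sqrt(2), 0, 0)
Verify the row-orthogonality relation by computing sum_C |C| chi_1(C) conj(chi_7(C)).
Sum = 0; so <chi_1, chi_7> = 0 (distinct irreducibles are orthogonal).

Proof sketch: Compute term by term over conjugacy classes (|C| * chi_1(C) * conj(chi_7(C))):
  1*(1)*conj(2) + 1*(1)*conj(-2) + 2*(1)*conj(-sqrt(2)) + 2*(1)*conj(0) + 2*(1)*conj(sqrt(2)) + 4*(1)*conj(0) + 4*(1)*conj(0)
  = (2) + (-2) + (-2*sqrt(2)) + (0) + (2*sqrt(2)) + (0) + (0)
  = 0.
Dividing by |G| = 16 gives 0/16 = 0, matching the row-orthogonality relation <chi_1, chi_7> = [chi_1 = chi_7].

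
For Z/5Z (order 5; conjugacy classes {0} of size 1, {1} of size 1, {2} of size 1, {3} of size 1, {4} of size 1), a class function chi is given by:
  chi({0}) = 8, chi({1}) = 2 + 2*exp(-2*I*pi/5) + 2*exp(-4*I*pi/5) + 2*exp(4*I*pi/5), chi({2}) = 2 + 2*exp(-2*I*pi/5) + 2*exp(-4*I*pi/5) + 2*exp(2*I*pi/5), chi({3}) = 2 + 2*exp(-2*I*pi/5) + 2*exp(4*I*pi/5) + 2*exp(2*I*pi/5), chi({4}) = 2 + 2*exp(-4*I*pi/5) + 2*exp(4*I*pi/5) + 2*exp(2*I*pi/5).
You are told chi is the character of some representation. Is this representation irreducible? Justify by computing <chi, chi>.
Not irreducible (reducible): <chi, chi> = 16 > 1.

Proof sketch: <chi, chi> = (1/|G|) sum_C |C| * |chi(C)|^2 = (1/5)[1*|8|^2 + 1*|2 + 2*exp(-2*I*pi/5) + 2*exp(-4*I*pi/5) + 2*exp(4*I*pi/5)|^2 + 1*|2 + 2*exp(-2*I*pi/5) + 2*exp(-4*I*pi/5) + 2*exp(2*I*pi/5)|^2 + 1*|2 + 2*exp(-2*I*pi/5) + 2*exp(4*I*pi/5) + 2*exp(2*I*pi/5)|^2 + 1*|2 + 2*exp(-4*I*pi/5) + 2*exp(4*I*pi/5) + 2*exp(2*I*pi/5)|^2]
  = (1/5)[(64) + (4) + (4) + (4) + (4)] = 80/5 = 16.
(Exp terms are combined using exp(i*s)*conj(exp(i*t)) = exp(i*(s-t)), and sums of them are collapsed using the identity that for every m > 1 the m distinct m-th roots of unity sum to 0, e.g. 1 + exp(2*I*pi/3) + exp(-2*I*pi/3) = 0.)
A character is irreducible iff <chi, chi> = 1, so this representation is reducible.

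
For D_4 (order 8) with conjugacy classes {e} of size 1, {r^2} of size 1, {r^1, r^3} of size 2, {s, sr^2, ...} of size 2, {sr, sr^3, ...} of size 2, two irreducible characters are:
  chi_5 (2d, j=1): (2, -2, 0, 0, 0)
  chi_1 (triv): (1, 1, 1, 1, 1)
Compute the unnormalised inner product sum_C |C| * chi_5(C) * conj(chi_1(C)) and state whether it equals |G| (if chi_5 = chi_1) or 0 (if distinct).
Sum = 0; so <chi_5, chi_1> = 0 (distinct irreducibles are orthogonal).

Proof sketch: Compute term by term over conjugacy classes (|C| * chi_5(C) * conj(chi_1(C))):
  1*(2)*conj(1) + 1*(-2)*conj(1) + 2*(0)*conj(1) + 2*(0)*conj(1) + 2*(0)*conj(1)
  = (2) + (-2) + (0) + (0) + (0)
  = 0.
Dividing by |G| = 8 gives 0/8 = 0, matching the row-orthogonality relation <chi_5, chi_1> = [chi_5 = chi_1].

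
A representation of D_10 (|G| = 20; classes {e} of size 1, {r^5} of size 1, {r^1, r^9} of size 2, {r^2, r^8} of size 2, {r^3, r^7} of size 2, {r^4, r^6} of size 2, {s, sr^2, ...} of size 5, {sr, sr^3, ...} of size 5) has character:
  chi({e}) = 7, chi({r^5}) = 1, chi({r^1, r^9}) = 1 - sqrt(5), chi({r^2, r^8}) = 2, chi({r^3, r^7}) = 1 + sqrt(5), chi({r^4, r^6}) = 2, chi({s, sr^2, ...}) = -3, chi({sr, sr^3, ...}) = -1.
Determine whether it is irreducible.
Not irreducible (reducible): <chi, chi> = 7 > 1.

Details: <chi, chi> = (1/|G|) sum_C |C| * |chi(C)|^2 = (1/20)[1*|7|^2 + 1*|1|^2 + 2*|1 - sqrt(5)|^2 + 2*|2|^2 + 2*|1 + sqrt(5)|^2 + 2*|2|^2 + 5*|-3|^2 + 5*|-1|^2]
  = (1/20)[(49) + (1) + (12 - 4*sqrt(5)) + (8) + (4*sqrt(5) + 12) + (8) + (45) + (5)] = 140/20 = 7.
A character is irreducible iff <chi, chi> = 1, so this representation is reducible.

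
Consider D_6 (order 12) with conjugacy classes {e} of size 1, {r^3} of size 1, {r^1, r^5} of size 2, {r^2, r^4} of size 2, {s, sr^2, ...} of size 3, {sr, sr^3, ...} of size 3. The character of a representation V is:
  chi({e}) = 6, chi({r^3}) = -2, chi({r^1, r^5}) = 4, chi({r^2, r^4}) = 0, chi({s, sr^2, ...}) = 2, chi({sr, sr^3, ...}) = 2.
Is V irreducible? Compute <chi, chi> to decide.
Not irreducible (reducible): <chi, chi> = 8 > 1.

Proof sketch: <chi, chi> = (1/|G|) sum_C |C| * |chi(C)|^2 = (1/12)[1*|6|^2 + 1*|-2|^2 + 2*|4|^2 + 2*|0|^2 + 3*|2|^2 + 3*|2|^2]
  = (1/12)[(36) + (4) + (32) + (0) + (12) + (12)] = 96/12 = 8.
A character is irreducible iff <chi, chi> = 1, so this representation is reducible.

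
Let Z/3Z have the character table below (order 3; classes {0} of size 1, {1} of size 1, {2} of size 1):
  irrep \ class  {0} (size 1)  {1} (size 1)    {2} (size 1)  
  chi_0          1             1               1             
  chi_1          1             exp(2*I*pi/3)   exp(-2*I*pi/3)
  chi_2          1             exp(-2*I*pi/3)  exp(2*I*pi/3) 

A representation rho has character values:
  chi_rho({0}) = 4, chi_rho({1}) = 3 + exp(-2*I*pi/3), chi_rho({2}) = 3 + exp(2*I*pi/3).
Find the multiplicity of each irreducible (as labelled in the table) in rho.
Multiplicities: chi_0: 3, chi_1: 0, chi_2: 1.

Why: Use <chi_rho, chi> = (1/|G|) sum_C |C| * chi_rho(C) * conj(chi(C)) with |G| = 3 for each irreducible chi in the table:
  <chi_rho, chi_0> = (1/3)[1*(4)*conj(1) + 1*(3 + exp(-2*I*pi/3))*conj(1) + 1*(3 + exp(2*I*pi/3))*conj(1)]
      = (1/3)[(4) + (3 + exp(-2*I*pi/3)) + (3 + exp(2*I*pi/3))] = 9/3 = 3
  <chi_rho, chi_1> = (1/3)[1*(4)*conj(1) + 1*(3 + exp(-2*I*pi/3))*conj(exp(2*I*pi/3)) + 1*(3 + exp(2*I*pi/3))*conj(exp(-2*I*pi/3))]
      = (1/3)[(4) + (3*exp(-2*I*pi/3) + exp(2*I*pi/3)) + (exp(-2*I*pi/3) + 3*exp(2*I*pi/3))] = 0/3 = 0
  <chi_rho, chi_2> = (1/3)[1*(4)*conj(1) + 1*(3 + exp(-2*I*pi/3))*conj(exp(-2*I*pi/3)) + 1*(3 + exp(2*I*pi/3))*conj(exp(2*I*pi/3))]
      = (1/3)[(4) + (1 + 3*exp(2*I*pi/3)) + (1 + 3*exp(-2*I*pi/3))] = 3/3 = 1
(Exp terms are combined using exp(i*s)*conj(exp(i*t)) = exp(i*(s-t)), and sums of them are collapsed using the identity that for every m > 1 the m distinct m-th roots of unity sum to 0, e.g. 1 + exp(2*I*pi/3) + exp(-2*I*pi/3) = 0.)
Dimension check: dim(rho) = sum (mult * dim) = 3*1 + 0*1 + 1*1 = 4 = chi_rho(e) = 4.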